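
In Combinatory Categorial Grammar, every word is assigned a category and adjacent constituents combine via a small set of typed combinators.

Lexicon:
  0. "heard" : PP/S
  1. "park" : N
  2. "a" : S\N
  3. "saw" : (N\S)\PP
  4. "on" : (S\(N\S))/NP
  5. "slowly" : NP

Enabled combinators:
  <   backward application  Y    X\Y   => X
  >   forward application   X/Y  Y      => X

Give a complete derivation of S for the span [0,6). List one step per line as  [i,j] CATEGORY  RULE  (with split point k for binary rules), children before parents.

[0,1] PP/S  lex  "heard"
[1,2] N  lex  "park"
[2,3] S\N  lex  "a"
[1,3] S  <  k=2
[0,3] PP  >  k=1
[3,4] (N\S)\PP  lex  "saw"
[0,4] N\S  <  k=3
[4,5] (S\(N\S))/NP  lex  "on"
[5,6] NP  lex  "slowly"
[4,6] S\(N\S)  >  k=5
[0,6] S  <  k=4

[0,6] S   <
  [0,4] N\S   <
    [0,3] PP   >
      [0,1] "heard" : PP/S
      [1,3] S   <
        [1,2] "park" : N
        [2,3] "a" : S\N
    [3,4] "saw" : (N\S)\PP
  [4,6] S\(N\S)   >
    [4,5] "on" : (S\(N\S))/NP
    [5,6] "slowly" : NP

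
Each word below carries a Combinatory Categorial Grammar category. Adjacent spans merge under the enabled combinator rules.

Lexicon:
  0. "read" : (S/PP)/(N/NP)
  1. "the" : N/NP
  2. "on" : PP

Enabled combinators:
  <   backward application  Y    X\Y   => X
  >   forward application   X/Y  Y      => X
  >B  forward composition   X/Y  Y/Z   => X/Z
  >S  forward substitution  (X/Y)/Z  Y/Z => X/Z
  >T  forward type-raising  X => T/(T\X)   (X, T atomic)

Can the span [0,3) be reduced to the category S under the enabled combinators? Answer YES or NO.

YES

[0,3] S   >
  [0,2] S/PP   >
    [0,1] "read" : (S/PP)/(N/NP)
    [1,2] "the" : N/NP
  [2,3] "on" : PP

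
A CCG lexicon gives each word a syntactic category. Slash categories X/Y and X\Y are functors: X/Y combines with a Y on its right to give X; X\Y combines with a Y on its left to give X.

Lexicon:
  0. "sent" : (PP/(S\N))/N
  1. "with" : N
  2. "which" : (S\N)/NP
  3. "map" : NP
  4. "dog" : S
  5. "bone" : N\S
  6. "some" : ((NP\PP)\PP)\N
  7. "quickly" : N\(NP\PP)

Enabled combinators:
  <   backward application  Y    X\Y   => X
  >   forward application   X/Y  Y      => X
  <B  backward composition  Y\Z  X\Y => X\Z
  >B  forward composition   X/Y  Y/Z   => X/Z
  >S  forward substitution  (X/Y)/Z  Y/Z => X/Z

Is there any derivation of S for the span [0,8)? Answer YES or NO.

(PP/(S\N))/N N (S\N)/NP NP S N\S ((NP\PP)\PP)\N N\(NP\PP)
CKY chart[0,8] = {N}; S ∉ chart

NO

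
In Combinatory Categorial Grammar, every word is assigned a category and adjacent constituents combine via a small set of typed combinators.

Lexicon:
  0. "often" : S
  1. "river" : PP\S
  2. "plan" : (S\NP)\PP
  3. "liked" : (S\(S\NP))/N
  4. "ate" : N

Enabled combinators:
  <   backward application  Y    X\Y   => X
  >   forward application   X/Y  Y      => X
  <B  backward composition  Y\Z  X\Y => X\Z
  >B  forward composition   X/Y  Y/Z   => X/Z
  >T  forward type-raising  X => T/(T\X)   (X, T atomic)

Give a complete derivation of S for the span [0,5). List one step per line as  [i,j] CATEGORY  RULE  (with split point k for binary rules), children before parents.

[0,1] S  lex  "often"
[0,1] PP/(PP\S)  >T
[1,2] PP\S  lex  "river"
[0,2] PP  >  k=1
[2,3] (S\NP)\PP  lex  "plan"
[0,3] S\NP  <  k=2
[3,4] (S\(S\NP))/N  lex  "liked"
[4,5] N  lex  "ate"
[3,5] S\(S\NP)  >  k=4
[0,5] S  <  k=3

[0,5] S   <
  [0,3] S\NP   <
    [0,2] PP   >
      [0,1] PP/(PP\S)   >T
        [0,1] "often" : S
      [1,2] "river" : PP\S
    [2,3] "plan" : (S\NP)\PP
  [3,5] S\(S\NP)   >
    [3,4] "liked" : (S\(S\NP))/N
    [4,5] "ate" : N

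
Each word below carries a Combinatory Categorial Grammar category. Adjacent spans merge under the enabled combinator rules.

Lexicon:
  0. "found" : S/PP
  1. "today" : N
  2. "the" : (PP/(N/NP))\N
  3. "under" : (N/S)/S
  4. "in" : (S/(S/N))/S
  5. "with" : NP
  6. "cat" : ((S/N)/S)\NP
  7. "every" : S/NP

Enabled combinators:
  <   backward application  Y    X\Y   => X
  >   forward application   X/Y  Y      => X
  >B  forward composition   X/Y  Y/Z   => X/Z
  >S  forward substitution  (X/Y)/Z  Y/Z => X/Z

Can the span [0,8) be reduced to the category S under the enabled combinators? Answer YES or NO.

YES

[0,8] S   >
  [0,1] "found" : S/PP
  [1,8] PP   >
    [1,3] PP/(N/NP)   <
      [1,2] "today" : N
      [2,3] "the" : (PP/(N/NP))\N
    [3,8] N/NP   >B
      [3,7] N/S   >S
        [3,4] "under" : (N/S)/S
        [4,7] S/S   >S
          [4,5] "in" : (S/(S/N))/S
          [5,7] (S/N)/S   <
            [5,6] "with" : NP
            [6,7] "cat" : ((S/N)/S)\NP
      [7,8] "every" : S/NP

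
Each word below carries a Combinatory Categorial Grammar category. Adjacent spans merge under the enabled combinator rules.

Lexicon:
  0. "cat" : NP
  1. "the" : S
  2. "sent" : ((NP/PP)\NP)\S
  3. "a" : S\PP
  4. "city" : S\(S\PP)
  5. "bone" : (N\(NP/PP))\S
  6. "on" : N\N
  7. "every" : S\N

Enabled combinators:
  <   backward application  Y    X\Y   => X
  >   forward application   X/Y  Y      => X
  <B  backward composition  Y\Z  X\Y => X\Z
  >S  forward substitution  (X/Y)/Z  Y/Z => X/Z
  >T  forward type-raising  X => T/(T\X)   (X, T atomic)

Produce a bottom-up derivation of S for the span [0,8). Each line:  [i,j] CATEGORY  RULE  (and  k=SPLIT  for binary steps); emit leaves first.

[0,8] S   >
  [0,1] S/(S\NP)   >T
    [0,1] "cat" : NP
  [1,8] S\NP   <B
    [1,6] N\NP   <B
      [1,3] (NP/PP)\NP   <
        [1,2] "the" : S
        [2,3] "sent" : ((NP/PP)\NP)\S
      [3,6] N\(NP/PP)   <
        [3,5] S   <
          [3,4] "a" : S\PP
          [4,5] "city" : S\(S\PP)
        [5,6] "bone" : (N\(NP/PP))\S
    [6,8] S\N   <B
      [6,7] "on" : N\N
      [7,8] "every" : S\N

[0,1] NP  lex  "cat"
[0,1] S/(S\NP)  >T
[1,2] S  lex  "the"
[2,3] ((NP/PP)\NP)\S  lex  "sent"
[1,3] (NP/PP)\NP  <  k=2
[3,4] S\PP  lex  "a"
[4,5] S\(S\PP)  lex  "city"
[3,5] S  <  k=4
[5,6] (N\(NP/PP))\S  lex  "bone"
[3,6] N\(NP/PP)  <  k=5
[1,6] N\NP  <B  k=3
[6,7] N\N  lex  "on"
[7,8] S\N  lex  "every"
[6,8] S\N  <B  k=7
[1,8] S\NP  <B  k=6
[0,8] S  >  k=1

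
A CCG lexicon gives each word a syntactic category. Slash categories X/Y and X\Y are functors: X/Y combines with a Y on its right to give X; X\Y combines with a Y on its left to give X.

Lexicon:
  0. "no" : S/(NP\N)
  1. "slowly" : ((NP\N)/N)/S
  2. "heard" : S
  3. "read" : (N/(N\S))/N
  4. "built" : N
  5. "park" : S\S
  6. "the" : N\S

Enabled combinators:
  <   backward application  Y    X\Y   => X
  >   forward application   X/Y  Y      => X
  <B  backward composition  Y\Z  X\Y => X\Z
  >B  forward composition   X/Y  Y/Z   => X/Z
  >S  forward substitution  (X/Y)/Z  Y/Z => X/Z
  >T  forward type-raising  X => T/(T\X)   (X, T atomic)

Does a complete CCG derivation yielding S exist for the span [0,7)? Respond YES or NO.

YES

[0,7] S   >
  [0,1] "no" : S/(NP\N)
  [1,7] NP\N   >
    [1,3] (NP\N)/N   >
      [1,2] "slowly" : ((NP\N)/N)/S
      [2,3] "heard" : S
    [3,7] N   >
      [3,5] N/(N\S)   >
        [3,4] "read" : (N/(N\S))/N
        [4,5] "built" : N
      [5,7] N\S   <B
        [5,6] "park" : S\S
        [6,7] "the" : N\S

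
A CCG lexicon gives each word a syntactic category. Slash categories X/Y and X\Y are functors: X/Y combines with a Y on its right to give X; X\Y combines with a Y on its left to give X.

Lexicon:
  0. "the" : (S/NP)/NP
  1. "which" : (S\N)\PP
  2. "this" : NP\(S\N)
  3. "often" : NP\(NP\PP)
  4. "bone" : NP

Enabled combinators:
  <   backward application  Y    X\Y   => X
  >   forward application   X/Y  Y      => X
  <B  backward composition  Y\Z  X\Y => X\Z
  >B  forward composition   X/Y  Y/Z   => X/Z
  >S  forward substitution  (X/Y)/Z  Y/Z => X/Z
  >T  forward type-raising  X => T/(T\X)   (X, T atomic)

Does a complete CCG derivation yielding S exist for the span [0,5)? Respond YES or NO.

YES

[0,5] S   >
  [0,4] S/NP   >
    [0,1] "the" : (S/NP)/NP
    [1,4] NP   <
      [1,3] NP\PP   <B
        [1,2] "which" : (S\N)\PP
        [2,3] "this" : NP\(S\N)
      [3,4] "often" : NP\(NP\PP)
  [4,5] "bone" : NP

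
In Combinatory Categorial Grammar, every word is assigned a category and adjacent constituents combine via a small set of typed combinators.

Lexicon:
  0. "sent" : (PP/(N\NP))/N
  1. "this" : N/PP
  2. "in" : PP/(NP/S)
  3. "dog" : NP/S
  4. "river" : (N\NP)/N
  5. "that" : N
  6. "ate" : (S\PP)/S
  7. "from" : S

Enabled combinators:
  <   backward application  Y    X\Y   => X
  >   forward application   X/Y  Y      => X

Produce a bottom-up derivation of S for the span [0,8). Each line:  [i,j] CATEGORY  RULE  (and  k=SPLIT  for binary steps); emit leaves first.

[0,8] S   <
  [0,6] PP   >
    [0,4] PP/(N\NP)   >
      [0,1] "sent" : (PP/(N\NP))/N
      [1,4] N   >
        [1,2] "this" : N/PP
        [2,4] PP   >
          [2,3] "in" : PP/(NP/S)
          [3,4] "dog" : NP/S
    [4,6] N\NP   >
      [4,5] "river" : (N\NP)/N
      [5,6] "that" : N
  [6,8] S\PP   >
    [6,7] "ate" : (S\PP)/S
    [7,8] "from" : S

[0,1] (PP/(N\NP))/N  lex  "sent"
[1,2] N/PP  lex  "this"
[2,3] PP/(NP/S)  lex  "in"
[3,4] NP/S  lex  "dog"
[2,4] PP  >  k=3
[1,4] N  >  k=2
[0,4] PP/(N\NP)  >  k=1
[4,5] (N\NP)/N  lex  "river"
[5,6] N  lex  "that"
[4,6] N\NP  >  k=5
[0,6] PP  >  k=4
[6,7] (S\PP)/S  lex  "ate"
[7,8] S  lex  "from"
[6,8] S\PP  >  k=7
[0,8] S  <  k=6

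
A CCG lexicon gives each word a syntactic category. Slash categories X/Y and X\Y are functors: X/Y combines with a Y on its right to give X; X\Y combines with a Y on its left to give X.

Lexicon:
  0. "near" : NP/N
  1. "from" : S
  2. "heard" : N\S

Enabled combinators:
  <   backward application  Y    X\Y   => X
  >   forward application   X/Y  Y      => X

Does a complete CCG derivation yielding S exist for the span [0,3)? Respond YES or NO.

NO

NP/N S N\S
CKY chart[0,3] = {NP}; S ∉ chart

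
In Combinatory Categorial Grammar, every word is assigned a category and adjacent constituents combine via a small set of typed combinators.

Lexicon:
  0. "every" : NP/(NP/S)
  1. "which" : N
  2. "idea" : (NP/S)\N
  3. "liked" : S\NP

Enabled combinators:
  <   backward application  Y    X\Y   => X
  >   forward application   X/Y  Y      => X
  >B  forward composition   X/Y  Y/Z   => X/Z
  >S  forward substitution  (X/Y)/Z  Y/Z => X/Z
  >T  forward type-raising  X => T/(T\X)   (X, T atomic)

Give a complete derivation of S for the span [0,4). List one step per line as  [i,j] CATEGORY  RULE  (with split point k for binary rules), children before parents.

[0,1] NP/(NP/S)  lex  "every"
[1,2] N  lex  "which"
[2,3] (NP/S)\N  lex  "idea"
[1,3] NP/S  <  k=2
[0,3] NP  >  k=1
[3,4] S\NP  lex  "liked"
[0,4] S  <  k=3

[0,4] S   <
  [0,3] NP   >
    [0,1] "every" : NP/(NP/S)
    [1,3] NP/S   <
      [1,2] "which" : N
      [2,3] "idea" : (NP/S)\N
  [3,4] "liked" : S\NP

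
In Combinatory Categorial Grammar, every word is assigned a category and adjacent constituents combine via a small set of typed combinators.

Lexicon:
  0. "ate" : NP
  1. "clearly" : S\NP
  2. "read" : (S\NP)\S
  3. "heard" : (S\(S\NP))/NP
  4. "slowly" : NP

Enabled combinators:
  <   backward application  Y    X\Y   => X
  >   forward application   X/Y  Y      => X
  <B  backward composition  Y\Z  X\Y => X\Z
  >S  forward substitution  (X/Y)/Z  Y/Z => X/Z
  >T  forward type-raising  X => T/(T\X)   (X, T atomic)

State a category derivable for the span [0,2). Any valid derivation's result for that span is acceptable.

S

[0,5] S   <
  [0,3] S\NP   <
    [0,2] S   >
      [0,1] S/(S\NP)   >T
        [0,1] "ate" : NP
      [1,2] "clearly" : S\NP
    [2,3] "read" : (S\NP)\S
  [3,5] S\(S\NP)   >
    [3,4] "heard" : (S\(S\NP))/NP
    [4,5] "slowly" : NP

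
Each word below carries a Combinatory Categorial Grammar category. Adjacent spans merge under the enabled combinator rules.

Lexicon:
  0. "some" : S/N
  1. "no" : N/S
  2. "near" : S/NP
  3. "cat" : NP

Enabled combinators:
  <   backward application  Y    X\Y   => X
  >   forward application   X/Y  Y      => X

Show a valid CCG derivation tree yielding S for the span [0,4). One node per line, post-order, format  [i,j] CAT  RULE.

[0,1] S/N  lex  "some"
[1,2] N/S  lex  "no"
[2,3] S/NP  lex  "near"
[3,4] NP  lex  "cat"
[2,4] S  >  k=3
[1,4] N  >  k=2
[0,4] S  >  k=1

[0,4] S   >
  [0,1] "some" : S/N
  [1,4] N   >
    [1,2] "no" : N/S
    [2,4] S   >
      [2,3] "near" : S/NP
      [3,4] "cat" : NP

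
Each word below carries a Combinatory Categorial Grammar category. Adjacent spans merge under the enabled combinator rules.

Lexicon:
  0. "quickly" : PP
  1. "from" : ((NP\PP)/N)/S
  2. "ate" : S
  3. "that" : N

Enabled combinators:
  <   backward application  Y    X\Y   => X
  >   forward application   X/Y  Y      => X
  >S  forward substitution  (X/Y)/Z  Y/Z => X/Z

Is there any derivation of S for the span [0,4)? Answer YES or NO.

PP ((NP\PP)/N)/S S N
CKY chart[0,4] = {NP}; S ∉ chart

NO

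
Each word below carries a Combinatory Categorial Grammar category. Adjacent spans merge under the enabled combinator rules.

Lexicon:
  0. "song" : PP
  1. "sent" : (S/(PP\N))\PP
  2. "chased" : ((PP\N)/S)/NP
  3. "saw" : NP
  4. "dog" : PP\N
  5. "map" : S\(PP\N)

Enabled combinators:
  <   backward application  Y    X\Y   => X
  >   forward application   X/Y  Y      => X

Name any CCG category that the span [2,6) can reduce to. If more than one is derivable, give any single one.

[0,6] S   >
  [0,2] S/(PP\N)   <
    [0,1] "song" : PP
    [1,2] "sent" : (S/(PP\N))\PP
  [2,6] PP\N   >
    [2,4] (PP\N)/S   >
      [2,3] "chased" : ((PP\N)/S)/NP
      [3,4] "saw" : NP
    [4,6] S   <
      [4,5] "dog" : PP\N
      [5,6] "map" : S\(PP\N)

PP\N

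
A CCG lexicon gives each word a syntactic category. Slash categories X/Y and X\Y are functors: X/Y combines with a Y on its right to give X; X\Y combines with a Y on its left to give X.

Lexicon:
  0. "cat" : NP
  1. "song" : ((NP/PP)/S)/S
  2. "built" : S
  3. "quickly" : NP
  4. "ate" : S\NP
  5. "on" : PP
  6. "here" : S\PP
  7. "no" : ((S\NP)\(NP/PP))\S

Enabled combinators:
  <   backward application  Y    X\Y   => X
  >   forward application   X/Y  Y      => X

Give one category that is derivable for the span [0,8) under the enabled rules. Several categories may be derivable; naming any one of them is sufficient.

[0,8] S   <
  [0,1] "cat" : NP
  [1,8] S\NP   <
    [1,5] NP/PP   >
      [1,3] (NP/PP)/S   >
        [1,2] "song" : ((NP/PP)/S)/S
        [2,3] "built" : S
      [3,5] S   <
        [3,4] "quickly" : NP
        [4,5] "ate" : S\NP
    [5,8] (S\NP)\(NP/PP)   <
      [5,7] S   <
        [5,6] "on" : PP
        [6,7] "here" : S\PP
      [7,8] "no" : ((S\NP)\(NP/PP))\S

S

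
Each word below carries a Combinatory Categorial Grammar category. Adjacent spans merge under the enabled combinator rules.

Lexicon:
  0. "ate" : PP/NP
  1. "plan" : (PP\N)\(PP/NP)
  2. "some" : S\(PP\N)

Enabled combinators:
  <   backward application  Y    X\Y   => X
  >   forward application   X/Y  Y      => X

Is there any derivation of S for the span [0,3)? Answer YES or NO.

[0,3] S   <
  [0,2] PP\N   <
    [0,1] "ate" : PP/NP
    [1,2] "plan" : (PP\N)\(PP/NP)
  [2,3] "some" : S\(PP\N)

YES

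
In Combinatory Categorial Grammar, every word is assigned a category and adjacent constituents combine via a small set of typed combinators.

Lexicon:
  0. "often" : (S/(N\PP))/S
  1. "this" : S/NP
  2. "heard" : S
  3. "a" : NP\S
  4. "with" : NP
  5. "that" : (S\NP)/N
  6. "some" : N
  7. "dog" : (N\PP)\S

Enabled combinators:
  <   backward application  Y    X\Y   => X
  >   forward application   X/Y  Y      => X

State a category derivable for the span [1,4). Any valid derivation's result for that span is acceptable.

[0,8] S   >
  [0,4] S/(N\PP)   >
    [0,1] "often" : (S/(N\PP))/S
    [1,4] S   >
      [1,2] "this" : S/NP
      [2,4] NP   <
        [2,3] "heard" : S
        [3,4] "a" : NP\S
  [4,8] N\PP   <
    [4,7] S   <
      [4,5] "with" : NP
      [5,7] S\NP   >
        [5,6] "that" : (S\NP)/N
        [6,7] "some" : N
    [7,8] "dog" : (N\PP)\S

S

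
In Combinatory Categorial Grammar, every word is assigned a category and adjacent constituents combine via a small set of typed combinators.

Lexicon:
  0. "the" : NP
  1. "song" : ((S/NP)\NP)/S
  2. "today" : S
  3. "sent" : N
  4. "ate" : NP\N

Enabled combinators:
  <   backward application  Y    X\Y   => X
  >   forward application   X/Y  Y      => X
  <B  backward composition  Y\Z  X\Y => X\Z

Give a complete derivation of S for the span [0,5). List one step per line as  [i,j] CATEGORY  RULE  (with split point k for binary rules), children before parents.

[0,1] NP  lex  "the"
[1,2] ((S/NP)\NP)/S  lex  "song"
[2,3] S  lex  "today"
[1,3] (S/NP)\NP  >  k=2
[0,3] S/NP  <  k=1
[3,4] N  lex  "sent"
[4,5] NP\N  lex  "ate"
[3,5] NP  <  k=4
[0,5] S  >  k=3

[0,5] S   >
  [0,3] S/NP   <
    [0,1] "the" : NP
    [1,3] (S/NP)\NP   >
      [1,2] "song" : ((S/NP)\NP)/S
      [2,3] "today" : S
  [3,5] NP   <
    [3,4] "sent" : N
    [4,5] "ate" : NP\N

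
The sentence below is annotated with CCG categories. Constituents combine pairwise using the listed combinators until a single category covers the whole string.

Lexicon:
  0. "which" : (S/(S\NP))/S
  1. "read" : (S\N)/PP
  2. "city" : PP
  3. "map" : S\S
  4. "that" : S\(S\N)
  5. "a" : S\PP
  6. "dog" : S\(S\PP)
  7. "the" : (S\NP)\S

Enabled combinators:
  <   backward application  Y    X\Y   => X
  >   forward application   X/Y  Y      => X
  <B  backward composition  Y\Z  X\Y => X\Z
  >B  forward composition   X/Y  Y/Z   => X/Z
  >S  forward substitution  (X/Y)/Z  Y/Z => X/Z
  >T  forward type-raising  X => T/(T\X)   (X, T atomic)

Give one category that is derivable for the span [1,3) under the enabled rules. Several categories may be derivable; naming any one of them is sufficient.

[0,8] S   >
  [0,5] S/(S\NP)   >
    [0,1] "which" : (S/(S\NP))/S
    [1,5] S   <
      [1,4] S\N   <B
        [1,3] S\N   >
          [1,2] "read" : (S\N)/PP
          [2,3] "city" : PP
        [3,4] "map" : S\S
      [4,5] "that" : S\(S\N)
  [5,8] S\NP   <
    [5,7] S   <
      [5,6] "a" : S\PP
      [6,7] "dog" : S\(S\PP)
    [7,8] "the" : (S\NP)\S

S\N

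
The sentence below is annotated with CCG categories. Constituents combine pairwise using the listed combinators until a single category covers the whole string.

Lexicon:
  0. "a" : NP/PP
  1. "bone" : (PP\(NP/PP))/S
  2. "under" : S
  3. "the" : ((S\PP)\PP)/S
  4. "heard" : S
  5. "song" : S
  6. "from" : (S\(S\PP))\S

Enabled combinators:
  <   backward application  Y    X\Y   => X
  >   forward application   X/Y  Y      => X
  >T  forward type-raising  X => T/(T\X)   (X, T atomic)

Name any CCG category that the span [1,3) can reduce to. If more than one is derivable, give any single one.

[0,7] S   <
  [0,5] S\PP   <
    [0,3] PP   <
      [0,1] "a" : NP/PP
      [1,3] PP\(NP/PP)   >
        [1,2] "bone" : (PP\(NP/PP))/S
        [2,3] "under" : S
    [3,5] (S\PP)\PP   >
      [3,4] "the" : ((S\PP)\PP)/S
      [4,5] "heard" : S
  [5,7] S\(S\PP)   <
    [5,6] "song" : S
    [6,7] "from" : (S\(S\PP))\S

PP\(NP/PP)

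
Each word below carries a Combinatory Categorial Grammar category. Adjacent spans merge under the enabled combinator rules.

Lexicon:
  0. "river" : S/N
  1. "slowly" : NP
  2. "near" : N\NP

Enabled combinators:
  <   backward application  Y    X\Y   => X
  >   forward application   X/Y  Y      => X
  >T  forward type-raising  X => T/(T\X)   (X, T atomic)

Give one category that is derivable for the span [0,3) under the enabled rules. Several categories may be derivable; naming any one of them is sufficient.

S

[0,3] S   >
  [0,1] "river" : S/N
  [1,3] N   <
    [1,2] "slowly" : NP
    [2,3] "near" : N\NP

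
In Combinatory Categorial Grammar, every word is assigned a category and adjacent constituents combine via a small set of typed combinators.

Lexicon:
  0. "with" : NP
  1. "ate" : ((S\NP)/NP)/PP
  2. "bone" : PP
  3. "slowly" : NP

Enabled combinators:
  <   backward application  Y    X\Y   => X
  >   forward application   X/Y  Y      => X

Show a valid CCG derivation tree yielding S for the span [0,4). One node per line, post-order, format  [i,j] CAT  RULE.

[0,4] S   <
  [0,1] "with" : NP
  [1,4] S\NP   >
    [1,3] (S\NP)/NP   >
      [1,2] "ate" : ((S\NP)/NP)/PP
      [2,3] "bone" : PP
    [3,4] "slowly" : NP

[0,1] NP  lex  "with"
[1,2] ((S\NP)/NP)/PP  lex  "ate"
[2,3] PP  lex  "bone"
[1,3] (S\NP)/NP  >  k=2
[3,4] NP  lex  "slowly"
[1,4] S\NP  >  k=3
[0,4] S  <  k=1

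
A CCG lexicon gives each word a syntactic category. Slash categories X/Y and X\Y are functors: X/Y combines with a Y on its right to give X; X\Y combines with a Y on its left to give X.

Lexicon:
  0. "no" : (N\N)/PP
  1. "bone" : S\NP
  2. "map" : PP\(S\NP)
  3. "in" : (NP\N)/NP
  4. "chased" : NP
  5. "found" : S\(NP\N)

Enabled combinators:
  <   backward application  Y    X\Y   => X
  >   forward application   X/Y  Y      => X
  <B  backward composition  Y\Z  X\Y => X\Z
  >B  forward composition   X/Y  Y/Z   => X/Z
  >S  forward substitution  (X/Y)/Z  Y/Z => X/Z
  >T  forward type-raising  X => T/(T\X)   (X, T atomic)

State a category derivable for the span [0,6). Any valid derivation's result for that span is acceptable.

[0,6] S   <
  [0,5] NP\N   <B
    [0,3] N\N   >
      [0,1] "no" : (N\N)/PP
      [1,3] PP   <
        [1,2] "bone" : S\NP
        [2,3] "map" : PP\(S\NP)
    [3,5] NP\N   >
      [3,4] "in" : (NP\N)/NP
      [4,5] "chased" : NP
  [5,6] "found" : S\(NP\N)

S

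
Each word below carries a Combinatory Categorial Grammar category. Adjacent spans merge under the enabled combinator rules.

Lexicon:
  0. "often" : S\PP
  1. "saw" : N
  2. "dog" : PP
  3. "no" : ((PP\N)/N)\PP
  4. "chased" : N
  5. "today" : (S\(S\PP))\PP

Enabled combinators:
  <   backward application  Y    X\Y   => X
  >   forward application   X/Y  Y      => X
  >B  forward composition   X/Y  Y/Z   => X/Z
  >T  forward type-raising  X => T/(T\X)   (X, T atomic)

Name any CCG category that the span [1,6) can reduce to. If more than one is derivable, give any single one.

S\(S\PP)

[0,6] S   <
  [0,1] "often" : S\PP
  [1,6] S\(S\PP)   <
    [1,5] PP   >
      [1,2] PP/(PP\N)   >T
        [1,2] "saw" : N
      [2,5] PP\N   >
        [2,4] (PP\N)/N   <
          [2,3] "dog" : PP
          [3,4] "no" : ((PP\N)/N)\PP
        [4,5] "chased" : N
    [5,6] "today" : (S\(S\PP))\PP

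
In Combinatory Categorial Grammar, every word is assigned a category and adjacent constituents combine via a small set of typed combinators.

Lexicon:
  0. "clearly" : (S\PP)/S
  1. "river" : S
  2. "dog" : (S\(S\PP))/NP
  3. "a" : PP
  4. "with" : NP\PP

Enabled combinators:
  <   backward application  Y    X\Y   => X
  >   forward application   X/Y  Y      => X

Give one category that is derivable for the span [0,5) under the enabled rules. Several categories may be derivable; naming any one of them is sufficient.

S

[0,5] S   <
  [0,2] S\PP   >
    [0,1] "clearly" : (S\PP)/S
    [1,2] "river" : S
  [2,5] S\(S\PP)   >
    [2,3] "dog" : (S\(S\PP))/NP
    [3,5] NP   <
      [3,4] "a" : PP
      [4,5] "with" : NP\PP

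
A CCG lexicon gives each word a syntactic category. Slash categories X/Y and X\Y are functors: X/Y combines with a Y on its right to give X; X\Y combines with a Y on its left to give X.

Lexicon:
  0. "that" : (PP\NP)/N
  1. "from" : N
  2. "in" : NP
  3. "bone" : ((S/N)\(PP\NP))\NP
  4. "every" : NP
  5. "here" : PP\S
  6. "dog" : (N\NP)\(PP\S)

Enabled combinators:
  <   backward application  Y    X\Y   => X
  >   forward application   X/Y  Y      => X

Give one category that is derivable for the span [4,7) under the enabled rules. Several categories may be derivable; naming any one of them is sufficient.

[0,7] S   >
  [0,4] S/N   <
    [0,2] PP\NP   >
      [0,1] "that" : (PP\NP)/N
      [1,2] "from" : N
    [2,4] (S/N)\(PP\NP)   <
      [2,3] "in" : NP
      [3,4] "bone" : ((S/N)\(PP\NP))\NP
  [4,7] N   <
    [4,5] "every" : NP
    [5,7] N\NP   <
      [5,6] "here" : PP\S
      [6,7] "dog" : (N\NP)\(PP\S)

N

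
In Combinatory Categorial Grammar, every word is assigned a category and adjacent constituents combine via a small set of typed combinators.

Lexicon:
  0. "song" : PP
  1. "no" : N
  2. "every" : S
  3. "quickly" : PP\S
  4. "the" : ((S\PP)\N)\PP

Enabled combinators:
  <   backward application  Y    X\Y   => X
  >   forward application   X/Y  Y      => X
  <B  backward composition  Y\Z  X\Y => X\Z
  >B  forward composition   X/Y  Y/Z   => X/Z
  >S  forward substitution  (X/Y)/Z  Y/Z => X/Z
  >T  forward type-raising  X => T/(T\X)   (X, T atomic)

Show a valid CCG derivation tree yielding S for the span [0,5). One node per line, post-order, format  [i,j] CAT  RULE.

[0,5] S   >
  [0,1] S/(S\PP)   >T
    [0,1] "song" : PP
  [1,5] S\PP   <
    [1,2] "no" : N
    [2,5] (S\PP)\N   <
      [2,4] PP   <
        [2,3] "every" : S
        [3,4] "quickly" : PP\S
      [4,5] "the" : ((S\PP)\N)\PP

[0,1] PP  lex  "song"
[0,1] S/(S\PP)  >T
[1,2] N  lex  "no"
[2,3] S  lex  "every"
[3,4] PP\S  lex  "quickly"
[2,4] PP  <  k=3
[4,5] ((S\PP)\N)\PP  lex  "the"
[2,5] (S\PP)\N  <  k=4
[1,5] S\PP  <  k=2
[0,5] S  >  k=1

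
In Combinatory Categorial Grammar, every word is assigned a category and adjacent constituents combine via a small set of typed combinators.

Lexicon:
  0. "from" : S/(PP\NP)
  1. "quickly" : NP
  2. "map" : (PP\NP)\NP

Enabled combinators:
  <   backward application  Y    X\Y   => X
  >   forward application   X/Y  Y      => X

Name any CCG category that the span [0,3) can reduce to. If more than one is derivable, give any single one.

S

[0,3] S   >
  [0,1] "from" : S/(PP\NP)
  [1,3] PP\NP   <
    [1,2] "quickly" : NP
    [2,3] "map" : (PP\NP)\NP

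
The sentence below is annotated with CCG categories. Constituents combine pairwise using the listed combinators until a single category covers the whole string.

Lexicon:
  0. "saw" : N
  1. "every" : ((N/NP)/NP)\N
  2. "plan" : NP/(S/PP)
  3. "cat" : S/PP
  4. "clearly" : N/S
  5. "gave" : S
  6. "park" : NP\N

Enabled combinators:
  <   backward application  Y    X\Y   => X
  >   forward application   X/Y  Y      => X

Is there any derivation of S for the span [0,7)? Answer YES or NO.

NO

N ((N/NP)/NP)\N NP/(S/PP) S/PP N/S S NP\N
CKY chart[0,7] = {N}; S ∉ chart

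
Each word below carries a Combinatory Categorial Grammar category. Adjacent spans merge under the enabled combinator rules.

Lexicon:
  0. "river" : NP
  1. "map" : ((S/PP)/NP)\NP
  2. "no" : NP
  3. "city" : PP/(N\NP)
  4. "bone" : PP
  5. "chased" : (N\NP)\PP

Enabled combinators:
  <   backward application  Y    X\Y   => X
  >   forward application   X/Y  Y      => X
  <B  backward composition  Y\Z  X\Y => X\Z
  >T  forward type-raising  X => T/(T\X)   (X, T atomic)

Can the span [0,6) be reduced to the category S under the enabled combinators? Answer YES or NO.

YES

[0,6] S   >
  [0,3] S/PP   >
    [0,2] (S/PP)/NP   <
      [0,1] "river" : NP
      [1,2] "map" : ((S/PP)/NP)\NP
    [2,3] "no" : NP
  [3,6] PP   >
    [3,4] "city" : PP/(N\NP)
    [4,6] N\NP   <
      [4,5] "bone" : PP
      [5,6] "chased" : (N\NP)\PP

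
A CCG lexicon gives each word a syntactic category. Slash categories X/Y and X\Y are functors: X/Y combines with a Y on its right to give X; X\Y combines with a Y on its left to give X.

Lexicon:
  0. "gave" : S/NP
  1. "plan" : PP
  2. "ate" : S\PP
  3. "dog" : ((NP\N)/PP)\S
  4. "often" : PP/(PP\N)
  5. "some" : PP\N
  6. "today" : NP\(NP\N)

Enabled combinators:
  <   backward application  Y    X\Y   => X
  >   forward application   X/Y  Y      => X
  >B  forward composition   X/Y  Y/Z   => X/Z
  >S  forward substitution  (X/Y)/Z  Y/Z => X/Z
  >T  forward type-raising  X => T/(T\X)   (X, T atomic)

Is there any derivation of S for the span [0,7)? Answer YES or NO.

YES

[0,7] S   >
  [0,1] "gave" : S/NP
  [1,7] NP   <
    [1,6] NP\N   >
      [1,4] (NP\N)/PP   <
        [1,3] S   <
          [1,2] "plan" : PP
          [2,3] "ate" : S\PP
        [3,4] "dog" : ((NP\N)/PP)\S
      [4,6] PP   >
        [4,5] "often" : PP/(PP\N)
        [5,6] "some" : PP\N
    [6,7] "today" : NP\(NP\N)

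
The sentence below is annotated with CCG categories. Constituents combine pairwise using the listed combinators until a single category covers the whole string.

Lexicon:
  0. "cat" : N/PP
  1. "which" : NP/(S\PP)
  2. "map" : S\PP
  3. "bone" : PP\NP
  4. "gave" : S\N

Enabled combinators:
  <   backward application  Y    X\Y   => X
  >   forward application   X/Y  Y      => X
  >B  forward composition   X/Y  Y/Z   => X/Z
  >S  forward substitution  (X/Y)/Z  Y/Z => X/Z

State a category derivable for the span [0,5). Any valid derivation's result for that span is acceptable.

S

[0,5] S   <
  [0,4] N   >
    [0,1] "cat" : N/PP
    [1,4] PP   <
      [1,3] NP   >
        [1,2] "which" : NP/(S\PP)
        [2,3] "map" : S\PP
      [3,4] "bone" : PP\NP
  [4,5] "gave" : S\N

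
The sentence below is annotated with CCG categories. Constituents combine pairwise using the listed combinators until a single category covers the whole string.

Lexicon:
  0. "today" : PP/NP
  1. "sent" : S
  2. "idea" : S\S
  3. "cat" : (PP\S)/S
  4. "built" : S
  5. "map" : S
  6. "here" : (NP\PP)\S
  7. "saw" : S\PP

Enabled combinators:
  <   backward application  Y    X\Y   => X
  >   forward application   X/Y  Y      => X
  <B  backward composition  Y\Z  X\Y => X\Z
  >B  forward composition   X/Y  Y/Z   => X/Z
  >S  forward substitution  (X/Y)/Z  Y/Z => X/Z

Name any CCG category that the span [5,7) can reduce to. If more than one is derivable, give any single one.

[0,8] S   <
  [0,7] PP   >
    [0,1] "today" : PP/NP
    [1,7] NP   <
      [1,5] PP   <
        [1,2] "sent" : S
        [2,5] PP\S   <B
          [2,3] "idea" : S\S
          [3,5] PP\S   >
            [3,4] "cat" : (PP\S)/S
            [4,5] "built" : S
      [5,7] NP\PP   <
        [5,6] "map" : S
        [6,7] "here" : (NP\PP)\S
  [7,8] "saw" : S\PP

NP\PP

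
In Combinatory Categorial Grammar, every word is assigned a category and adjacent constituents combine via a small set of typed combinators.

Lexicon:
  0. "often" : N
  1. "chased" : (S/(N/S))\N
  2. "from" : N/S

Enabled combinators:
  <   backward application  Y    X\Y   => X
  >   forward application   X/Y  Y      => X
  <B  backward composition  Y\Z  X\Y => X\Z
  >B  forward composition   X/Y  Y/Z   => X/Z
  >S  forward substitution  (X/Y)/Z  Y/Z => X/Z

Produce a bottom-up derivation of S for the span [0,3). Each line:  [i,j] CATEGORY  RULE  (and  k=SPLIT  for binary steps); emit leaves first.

[0,3] S   >
  [0,2] S/(N/S)   <
    [0,1] "often" : N
    [1,2] "chased" : (S/(N/S))\N
  [2,3] "from" : N/S

[0,1] N  lex  "often"
[1,2] (S/(N/S))\N  lex  "chased"
[0,2] S/(N/S)  <  k=1
[2,3] N/S  lex  "from"
[0,3] S  >  k=2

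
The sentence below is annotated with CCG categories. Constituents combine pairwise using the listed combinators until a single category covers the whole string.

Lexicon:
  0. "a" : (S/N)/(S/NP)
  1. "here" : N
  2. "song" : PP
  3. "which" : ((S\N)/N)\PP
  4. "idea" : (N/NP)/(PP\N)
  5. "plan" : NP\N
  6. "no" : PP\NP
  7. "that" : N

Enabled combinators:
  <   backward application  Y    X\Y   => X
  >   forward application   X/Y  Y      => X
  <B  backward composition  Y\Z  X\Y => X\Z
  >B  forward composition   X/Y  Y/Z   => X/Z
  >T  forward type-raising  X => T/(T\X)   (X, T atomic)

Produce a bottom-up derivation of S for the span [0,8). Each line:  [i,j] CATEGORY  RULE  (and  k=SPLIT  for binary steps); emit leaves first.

[0,8] S   >
  [0,7] S/N   >
    [0,1] "a" : (S/N)/(S/NP)
    [1,7] S/NP   >B
      [1,4] S/N   >B
        [1,2] S/(S\N)   >T
          [1,2] "here" : N
        [2,4] (S\N)/N   <
          [2,3] "song" : PP
          [3,4] "which" : ((S\N)/N)\PP
      [4,7] N/NP   >
        [4,5] "idea" : (N/NP)/(PP\N)
        [5,7] PP\N   <B
          [5,6] "plan" : NP\N
          [6,7] "no" : PP\NP
  [7,8] "that" : N

[0,1] (S/N)/(S/NP)  lex  "a"
[1,2] N  lex  "here"
[1,2] S/(S\N)  >T
[2,3] PP  lex  "song"
[3,4] ((S\N)/N)\PP  lex  "which"
[2,4] (S\N)/N  <  k=3
[1,4] S/N  >B  k=2
[4,5] (N/NP)/(PP\N)  lex  "idea"
[5,6] NP\N  lex  "plan"
[6,7] PP\NP  lex  "no"
[5,7] PP\N  <B  k=6
[4,7] N/NP  >  k=5
[1,7] S/NP  >B  k=4
[0,7] S/N  >  k=1
[7,8] N  lex  "that"
[0,8] S  >  k=7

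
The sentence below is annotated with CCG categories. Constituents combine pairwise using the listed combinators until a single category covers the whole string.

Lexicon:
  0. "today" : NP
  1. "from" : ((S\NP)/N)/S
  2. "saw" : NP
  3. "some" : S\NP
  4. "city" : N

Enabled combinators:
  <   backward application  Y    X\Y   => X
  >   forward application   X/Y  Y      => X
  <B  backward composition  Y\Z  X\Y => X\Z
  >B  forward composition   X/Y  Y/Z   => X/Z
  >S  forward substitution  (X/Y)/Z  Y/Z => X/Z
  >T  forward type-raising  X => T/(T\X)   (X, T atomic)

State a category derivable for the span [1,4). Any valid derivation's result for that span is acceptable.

(S\NP)/N

[0,5] S   <
  [0,1] "today" : NP
  [1,5] S\NP   >
    [1,4] (S\NP)/N   >
      [1,2] "from" : ((S\NP)/N)/S
      [2,4] S   <
        [2,3] "saw" : NP
        [3,4] "some" : S\NP
    [4,5] "city" : N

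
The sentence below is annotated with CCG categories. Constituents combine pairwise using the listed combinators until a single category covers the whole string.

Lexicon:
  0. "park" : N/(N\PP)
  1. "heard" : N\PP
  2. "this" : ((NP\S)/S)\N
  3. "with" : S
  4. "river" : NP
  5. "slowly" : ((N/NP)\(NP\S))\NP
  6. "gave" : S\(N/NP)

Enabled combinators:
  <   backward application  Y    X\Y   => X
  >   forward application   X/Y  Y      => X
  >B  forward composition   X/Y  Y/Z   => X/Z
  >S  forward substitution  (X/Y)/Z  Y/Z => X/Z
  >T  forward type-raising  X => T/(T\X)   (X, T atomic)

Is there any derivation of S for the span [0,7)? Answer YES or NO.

[0,7] S   <
  [0,6] N/NP   <
    [0,4] NP\S   >
      [0,3] (NP\S)/S   <
        [0,2] N   >
          [0,1] "park" : N/(N\PP)
          [1,2] "heard" : N\PP
        [2,3] "this" : ((NP\S)/S)\N
      [3,4] "with" : S
    [4,6] (N/NP)\(NP\S)   <
      [4,5] "river" : NP
      [5,6] "slowly" : ((N/NP)\(NP\S))\NP
  [6,7] "gave" : S\(N/NP)

YES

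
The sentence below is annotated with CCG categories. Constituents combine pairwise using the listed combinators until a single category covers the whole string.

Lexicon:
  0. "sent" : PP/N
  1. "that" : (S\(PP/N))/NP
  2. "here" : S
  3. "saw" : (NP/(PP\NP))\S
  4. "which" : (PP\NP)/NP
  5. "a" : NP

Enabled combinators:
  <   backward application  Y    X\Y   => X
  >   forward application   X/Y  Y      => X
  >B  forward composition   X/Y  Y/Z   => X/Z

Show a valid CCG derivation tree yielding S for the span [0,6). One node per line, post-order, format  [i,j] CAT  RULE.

[0,1] PP/N  lex  "sent"
[1,2] (S\(PP/N))/NP  lex  "that"
[2,3] S  lex  "here"
[3,4] (NP/(PP\NP))\S  lex  "saw"
[2,4] NP/(PP\NP)  <  k=3
[4,5] (PP\NP)/NP  lex  "which"
[5,6] NP  lex  "a"
[4,6] PP\NP  >  k=5
[2,6] NP  >  k=4
[1,6] S\(PP/N)  >  k=2
[0,6] S  <  k=1

[0,6] S   <
  [0,1] "sent" : PP/N
  [1,6] S\(PP/N)   >
    [1,2] "that" : (S\(PP/N))/NP
    [2,6] NP   >
      [2,4] NP/(PP\NP)   <
        [2,3] "here" : S
        [3,4] "saw" : (NP/(PP\NP))\S
      [4,6] PP\NP   >
        [4,5] "which" : (PP\NP)/NP
        [5,6] "a" : NP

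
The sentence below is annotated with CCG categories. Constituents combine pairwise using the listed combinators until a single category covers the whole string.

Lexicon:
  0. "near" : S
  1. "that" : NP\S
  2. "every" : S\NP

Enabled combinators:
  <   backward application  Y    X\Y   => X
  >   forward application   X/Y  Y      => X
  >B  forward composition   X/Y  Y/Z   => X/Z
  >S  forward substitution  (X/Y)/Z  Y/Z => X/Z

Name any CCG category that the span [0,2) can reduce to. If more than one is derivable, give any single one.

[0,3] S   <
  [0,2] NP   <
    [0,1] "near" : S
    [1,2] "that" : NP\S
  [2,3] "every" : S\NP

NP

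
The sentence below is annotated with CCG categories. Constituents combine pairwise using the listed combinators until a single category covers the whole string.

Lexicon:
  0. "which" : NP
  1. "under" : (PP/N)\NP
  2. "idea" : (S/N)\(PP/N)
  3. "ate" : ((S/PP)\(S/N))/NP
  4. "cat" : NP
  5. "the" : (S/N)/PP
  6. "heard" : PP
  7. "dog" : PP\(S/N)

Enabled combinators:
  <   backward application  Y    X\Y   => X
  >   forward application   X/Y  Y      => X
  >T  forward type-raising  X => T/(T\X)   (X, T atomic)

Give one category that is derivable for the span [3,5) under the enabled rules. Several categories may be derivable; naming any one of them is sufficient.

[0,8] S   >
  [0,5] S/PP   <
    [0,3] S/N   <
      [0,2] PP/N   <
        [0,1] "which" : NP
        [1,2] "under" : (PP/N)\NP
      [2,3] "idea" : (S/N)\(PP/N)
    [3,5] (S/PP)\(S/N)   >
      [3,4] "ate" : ((S/PP)\(S/N))/NP
      [4,5] "cat" : NP
  [5,8] PP   <
    [5,7] S/N   >
      [5,6] "the" : (S/N)/PP
      [6,7] "heard" : PP
    [7,8] "dog" : PP\(S/N)

(S/PP)\(S/N)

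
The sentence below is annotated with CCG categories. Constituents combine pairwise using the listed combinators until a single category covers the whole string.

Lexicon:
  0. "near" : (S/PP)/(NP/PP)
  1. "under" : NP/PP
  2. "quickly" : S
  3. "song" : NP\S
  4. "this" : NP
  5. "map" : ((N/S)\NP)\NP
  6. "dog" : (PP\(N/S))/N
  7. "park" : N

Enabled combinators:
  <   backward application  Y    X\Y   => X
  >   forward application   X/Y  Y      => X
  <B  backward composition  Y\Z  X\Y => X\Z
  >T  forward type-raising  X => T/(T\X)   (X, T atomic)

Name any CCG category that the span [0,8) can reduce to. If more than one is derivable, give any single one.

S

[0,8] S   >
  [0,2] S/PP   >
    [0,1] "near" : (S/PP)/(NP/PP)
    [1,2] "under" : NP/PP
  [2,8] PP   <
    [2,6] N/S   <
      [2,4] NP   <
        [2,3] "quickly" : S
        [3,4] "song" : NP\S
      [4,6] (N/S)\NP   <
        [4,5] "this" : NP
        [5,6] "map" : ((N/S)\NP)\NP
    [6,8] PP\(N/S)   >
      [6,7] "dog" : (PP\(N/S))/N
      [7,8] "park" : N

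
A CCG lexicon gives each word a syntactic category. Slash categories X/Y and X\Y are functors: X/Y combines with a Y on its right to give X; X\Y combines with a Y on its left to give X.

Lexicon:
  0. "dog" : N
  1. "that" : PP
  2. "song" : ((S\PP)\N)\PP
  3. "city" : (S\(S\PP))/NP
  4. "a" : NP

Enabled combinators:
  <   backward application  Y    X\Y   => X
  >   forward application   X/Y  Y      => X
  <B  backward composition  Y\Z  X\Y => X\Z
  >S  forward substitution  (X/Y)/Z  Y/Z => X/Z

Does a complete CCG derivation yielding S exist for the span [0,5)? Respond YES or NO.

[0,5] S   <
  [0,3] S\PP   <
    [0,1] "dog" : N
    [1,3] (S\PP)\N   <
      [1,2] "that" : PP
      [2,3] "song" : ((S\PP)\N)\PP
  [3,5] S\(S\PP)   >
    [3,4] "city" : (S\(S\PP))/NP
    [4,5] "a" : NP

YES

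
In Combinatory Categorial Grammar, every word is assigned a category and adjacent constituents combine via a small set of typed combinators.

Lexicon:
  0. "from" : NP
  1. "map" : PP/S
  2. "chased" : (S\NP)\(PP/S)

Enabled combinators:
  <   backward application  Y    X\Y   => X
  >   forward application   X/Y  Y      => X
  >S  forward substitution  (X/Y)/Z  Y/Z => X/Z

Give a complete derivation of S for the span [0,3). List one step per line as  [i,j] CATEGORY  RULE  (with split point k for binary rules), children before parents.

[0,3] S   <
  [0,1] "from" : NP
  [1,3] S\NP   <
    [1,2] "map" : PP/S
    [2,3] "chased" : (S\NP)\(PP/S)

[0,1] NP  lex  "from"
[1,2] PP/S  lex  "map"
[2,3] (S\NP)\(PP/S)  lex  "chased"
[1,3] S\NP  <  k=2
[0,3] S  <  k=1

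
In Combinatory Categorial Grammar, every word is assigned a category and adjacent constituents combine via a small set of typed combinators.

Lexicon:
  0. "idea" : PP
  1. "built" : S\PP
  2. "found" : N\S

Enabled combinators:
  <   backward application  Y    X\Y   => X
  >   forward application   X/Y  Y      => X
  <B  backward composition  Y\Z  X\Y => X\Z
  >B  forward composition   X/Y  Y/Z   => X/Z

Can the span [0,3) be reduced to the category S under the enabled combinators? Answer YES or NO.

NO

PP S\PP N\S
CKY chart[0,3] = {N}; S ∉ chart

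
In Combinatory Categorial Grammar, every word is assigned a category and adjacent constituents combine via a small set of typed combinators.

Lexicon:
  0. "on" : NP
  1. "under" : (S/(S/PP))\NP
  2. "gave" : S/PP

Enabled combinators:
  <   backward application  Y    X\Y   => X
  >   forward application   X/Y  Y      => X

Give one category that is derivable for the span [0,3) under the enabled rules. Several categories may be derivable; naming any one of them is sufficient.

S

[0,3] S   >
  [0,2] S/(S/PP)   <
    [0,1] "on" : NP
    [1,2] "under" : (S/(S/PP))\NP
  [2,3] "gave" : S/PP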